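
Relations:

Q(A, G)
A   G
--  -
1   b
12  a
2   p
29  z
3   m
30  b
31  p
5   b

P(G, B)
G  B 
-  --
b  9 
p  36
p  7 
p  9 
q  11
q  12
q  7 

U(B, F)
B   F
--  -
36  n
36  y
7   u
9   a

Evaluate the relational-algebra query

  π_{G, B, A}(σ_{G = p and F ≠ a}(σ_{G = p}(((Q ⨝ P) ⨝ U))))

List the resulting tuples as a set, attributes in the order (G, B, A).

Natural join on G: {(1, b, 9), (2, p, 36), (2, p, 7), (2, p, 9), (30, b, 9), (31, p, 36), (31, p, 7), (31, p, 9), (5, b, 9)}
Natural join on B: {(1, b, 9, a), (2, p, 36, n), (2, p, 36, y), (2, p, 7, u), (2, p, 9, a), (30, b, 9, a), (31, p, 36, n), (31, p, 36, y), (31, p, 7, u), (31, p, 9, a), (5, b, 9, a)}
Apply σ_{G = p}; surviving tuples: {(2, p, 36, n), (2, p, 36, y), (2, p, 7, u), (2, p, 9, a), (31, p, 36, n), (31, p, 36, y), (31, p, 7, u), (31, p, 9, a)}
Apply σ_{G = p and F ≠ a}; surviving tuples: {(2, p, 36, n), (2, p, 36, y), (2, p, 7, u), (31, p, 36, n), (31, p, 36, y), (31, p, 7, u)}
π_{G, B, A} gives {(p, 36, 2), (p, 36, 31), (p, 7, 2), (p, 7, 31)} (2 duplicate(s) eliminated).

{(p, 36, 2), (p, 36, 31), (p, 7, 2), (p, 7, 31)}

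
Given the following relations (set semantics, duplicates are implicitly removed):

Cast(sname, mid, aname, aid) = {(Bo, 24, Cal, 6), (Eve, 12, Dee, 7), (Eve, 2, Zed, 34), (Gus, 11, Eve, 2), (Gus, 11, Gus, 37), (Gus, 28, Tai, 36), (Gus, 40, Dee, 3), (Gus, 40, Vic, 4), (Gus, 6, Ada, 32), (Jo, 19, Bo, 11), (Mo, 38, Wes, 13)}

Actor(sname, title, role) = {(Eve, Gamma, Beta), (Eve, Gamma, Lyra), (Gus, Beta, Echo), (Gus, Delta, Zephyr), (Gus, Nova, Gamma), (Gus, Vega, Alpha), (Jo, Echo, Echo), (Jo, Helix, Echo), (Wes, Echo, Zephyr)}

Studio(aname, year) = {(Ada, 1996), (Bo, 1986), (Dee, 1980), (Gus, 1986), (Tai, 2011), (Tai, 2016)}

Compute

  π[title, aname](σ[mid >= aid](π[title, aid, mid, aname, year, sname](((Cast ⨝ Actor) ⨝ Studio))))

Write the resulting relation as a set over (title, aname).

{(Beta, Dee), (Delta, Dee), (Echo, Bo), (Gamma, Dee), (Helix, Bo), (Nova, Dee), (Vega, Dee)}

Cast ⋈ Actor (natural join on sname): {(Eve, 12, Dee, 7, Gamma, Beta), (Eve, 12, Dee, 7, Gamma, Lyra), (Eve, 2, Zed, 34, Gamma, Beta), (Eve, 2, Zed, 34, Gamma, Lyra), (Gus, 11, Eve, 2, Beta, Echo), (Gus, 11, Eve, 2, Delta, Zephyr), (Gus, 11, Eve, 2, Nova, Gamma), (Gus, 11, Eve, 2, Vega, Alpha), (Gus, 11, Gus, 37, Beta, Echo), (Gus, 11, Gus, 37, Delta, Zephyr), (Gus, 11, Gus, 37, Nova, Gamma), (Gus, 11, Gus, 37, Vega, Alpha), (Gus, 28, Tai, 36, Beta, Echo), (Gus, 28, Tai, 36, Delta, Zephyr), (Gus, 28, Tai, 36, Nova, Gamma), (Gus, 28, Tai, 36, Vega, Alpha), (Gus, 40, Dee, 3, Beta, Echo), (Gus, 40, Dee, 3, Delta, Zephyr), (Gus, 40, Dee, 3, Nova, Gamma), (Gus, 40, Dee, 3, Vega, Alpha), (Gus, 40, Vic, 4, Beta, Echo), (Gus, 40, Vic, 4, Delta, Zephyr), (Gus, 40, Vic, 4, Nova, Gamma), (Gus, 40, Vic, 4, Vega, Alpha), (Gus, 6, Ada, 32, Beta, Echo), (Gus, 6, Ada, 32, Delta, Zephyr), (Gus, 6, Ada, 32, Nova, Gamma), (Gus, 6, Ada, 32, Vega, Alpha), (Jo, 19, Bo, 11, Echo, Echo), (Jo, 19, Bo, 11, Helix, Echo)}
(Cast ⨝ Actor) ⋈ Studio (natural join on aname): {(Eve, 12, Dee, 7, Gamma, Beta, 1980), (Eve, 12, Dee, 7, Gamma, Lyra, 1980), (Gus, 11, Gus, 37, Beta, Echo, 1986), (Gus, 11, Gus, 37, Delta, Zephyr, 1986), (Gus, 11, Gus, 37, Nova, Gamma, 1986), (Gus, 11, Gus, 37, Vega, Alpha, 1986), (Gus, 28, Tai, 36, Beta, Echo, 2011), (Gus, 28, Tai, 36, Beta, Echo, 2016), (Gus, 28, Tai, 36, Delta, Zephyr, 2011), (Gus, 28, Tai, 36, Delta, Zephyr, 2016), (Gus, 28, Tai, 36, Nova, Gamma, 2011), (Gus, 28, Tai, 36, Nova, Gamma, 2016), (Gus, 28, Tai, 36, Vega, Alpha, 2011), (Gus, 28, Tai, 36, Vega, Alpha, 2016), (Gus, 40, Dee, 3, Beta, Echo, 1980), (Gus, 40, Dee, 3, Delta, Zephyr, 1980), (Gus, 40, Dee, 3, Nova, Gamma, 1980), (Gus, 40, Dee, 3, Vega, Alpha, 1980), (Gus, 6, Ada, 32, Beta, Echo, 1996), (Gus, 6, Ada, 32, Delta, Zephyr, 1996), (Gus, 6, Ada, 32, Nova, Gamma, 1996), (Gus, 6, Ada, 32, Vega, Alpha, 1996), (Jo, 19, Bo, 11, Echo, Echo, 1986), (Jo, 19, Bo, 11, Helix, Echo, 1986)}
Keep only column(s) title, aid, mid, aname, year, sname (1 duplicate(s) eliminated): {(Beta, 3, 40, Dee, 1980, Gus), (Beta, 32, 6, Ada, 1996, Gus), (Beta, 36, 28, Tai, 2011, Gus), (Beta, 36, 28, Tai, 2016, Gus), (Beta, 37, 11, Gus, 1986, Gus), (Delta, 3, 40, Dee, 1980, Gus), (Delta, 32, 6, Ada, 1996, Gus), (Delta, 36, 28, Tai, 2011, Gus), (Delta, 36, 28, Tai, 2016, Gus), (Delta, 37, 11, Gus, 1986, Gus), (Echo, 11, 19, Bo, 1986, Jo), (Gamma, 7, 12, Dee, 1980, Eve), (Helix, 11, 19, Bo, 1986, Jo), (Nova, 3, 40, Dee, 1980, Gus), (Nova, 32, 6, Ada, 1996, Gus), (Nova, 36, 28, Tai, 2011, Gus), (Nova, 36, 28, Tai, 2016, Gus), (Nova, 37, 11, Gus, 1986, Gus), (Vega, 3, 40, Dee, 1980, Gus), (Vega, 32, 6, Ada, 1996, Gus), (Vega, 36, 28, Tai, 2011, Gus), (Vega, 36, 28, Tai, 2016, Gus), (Vega, 37, 11, Gus, 1986, Gus)}
Selection mid >= aid: {(Beta, 3, 40, Dee, 1980, Gus), (Delta, 3, 40, Dee, 1980, Gus), (Echo, 11, 19, Bo, 1986, Jo), (Gamma, 7, 12, Dee, 1980, Eve), (Helix, 11, 19, Bo, 1986, Jo), (Nova, 3, 40, Dee, 1980, Gus), (Vega, 3, 40, Dee, 1980, Gus)}
Keep only column(s) title, aname: {(Beta, Dee), (Delta, Dee), (Echo, Bo), (Gamma, Dee), (Helix, Bo), (Nova, Dee), (Vega, Dee)}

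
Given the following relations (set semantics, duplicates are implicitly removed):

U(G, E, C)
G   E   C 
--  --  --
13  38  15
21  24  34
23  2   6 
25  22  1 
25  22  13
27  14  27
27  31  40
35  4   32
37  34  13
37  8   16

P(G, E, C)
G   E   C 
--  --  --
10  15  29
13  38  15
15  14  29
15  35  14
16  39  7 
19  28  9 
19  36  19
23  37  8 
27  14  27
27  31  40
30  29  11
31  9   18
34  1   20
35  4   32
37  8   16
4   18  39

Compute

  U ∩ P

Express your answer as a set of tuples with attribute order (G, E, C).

{(13, 38, 15), (27, 14, 27), (27, 31, 40), (35, 4, 32), (37, 8, 16)}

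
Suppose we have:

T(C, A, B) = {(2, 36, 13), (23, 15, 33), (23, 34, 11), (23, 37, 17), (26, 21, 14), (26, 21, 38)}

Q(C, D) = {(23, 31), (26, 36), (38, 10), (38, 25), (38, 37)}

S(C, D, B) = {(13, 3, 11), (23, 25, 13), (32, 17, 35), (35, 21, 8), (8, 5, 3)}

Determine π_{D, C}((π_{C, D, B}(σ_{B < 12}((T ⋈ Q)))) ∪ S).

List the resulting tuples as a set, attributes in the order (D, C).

{(17, 32), (21, 35), (25, 23), (3, 13), (31, 23), (5, 8)}

Joining T and Q on C yields {(23, 15, 33, 31), (23, 34, 11, 31), (23, 37, 17, 31), (26, 21, 14, 36), (26, 21, 38, 36)}.
Apply σ_{B < 12}; surviving tuples: {(23, 34, 11, 31)}
π[C, D, B]: project onto (C, D, B) → {(23, 31, 11)}
Taking the union: {(13, 3, 11), (23, 25, 13), (23, 31, 11), (32, 17, 35), (35, 21, 8), (8, 5, 3)}
π[D, C]: project onto (D, C) → {(17, 32), (21, 35), (25, 23), (3, 13), (31, 23), (5, 8)}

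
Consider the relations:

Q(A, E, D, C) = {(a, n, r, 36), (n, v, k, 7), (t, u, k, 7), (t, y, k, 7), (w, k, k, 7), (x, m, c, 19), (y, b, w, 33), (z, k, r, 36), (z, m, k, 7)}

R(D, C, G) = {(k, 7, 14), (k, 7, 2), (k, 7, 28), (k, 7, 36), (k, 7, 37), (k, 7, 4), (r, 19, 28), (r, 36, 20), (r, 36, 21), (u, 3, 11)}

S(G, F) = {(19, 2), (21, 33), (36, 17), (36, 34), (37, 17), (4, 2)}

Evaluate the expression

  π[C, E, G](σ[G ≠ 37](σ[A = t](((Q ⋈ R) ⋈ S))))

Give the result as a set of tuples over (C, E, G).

{(7, u, 36), (7, u, 4), (7, y, 36), (7, y, 4)}

Natural join on D, C: {(a, n, r, 36, 20), (a, n, r, 36, 21), (n, v, k, 7, 14), (n, v, k, 7, 2), (n, v, k, 7, 28), (n, v, k, 7, 36), (n, v, k, 7, 37), (n, v, k, 7, 4), (t, u, k, 7, 14), (t, u, k, 7, 2), (t, u, k, 7, 28), (t, u, k, 7, 36), (t, u, k, 7, 37), (t, u, k, 7, 4), (t, y, k, 7, 14), (t, y, k, 7, 2), (t, y, k, 7, 28), (t, y, k, 7, 36), (t, y, k, 7, 37), (t, y, k, 7, 4), (w, k, k, 7, 14), (w, k, k, 7, 2), (w, k, k, 7, 28), (w, k, k, 7, 36), (w, k, k, 7, 37), (w, k, k, 7, 4), (z, k, r, 36, 20), (z, k, r, 36, 21), (z, m, k, 7, 14), (z, m, k, 7, 2), (z, m, k, 7, 28), (z, m, k, 7, 36), (z, m, k, 7, 37), (z, m, k, 7, 4)}
Natural join on G: {(a, n, r, 36, 21, 33), (n, v, k, 7, 36, 17), (n, v, k, 7, 36, 34), (n, v, k, 7, 37, 17), (n, v, k, 7, 4, 2), (t, u, k, 7, 36, 17), (t, u, k, 7, 36, 34), (t, u, k, 7, 37, 17), (t, u, k, 7, 4, 2), (t, y, k, 7, 36, 17), (t, y, k, 7, 36, 34), (t, y, k, 7, 37, 17), (t, y, k, 7, 4, 2), (w, k, k, 7, 36, 17), (w, k, k, 7, 36, 34), (w, k, k, 7, 37, 17), (w, k, k, 7, 4, 2), (z, k, r, 36, 21, 33), (z, m, k, 7, 36, 17), (z, m, k, 7, 36, 34), (z, m, k, 7, 37, 17), (z, m, k, 7, 4, 2)}
σ[A = t]: keep tuples satisfying A = t → {(t, u, k, 7, 36, 17), (t, u, k, 7, 36, 34), (t, u, k, 7, 37, 17), (t, u, k, 7, 4, 2), (t, y, k, 7, 36, 17), (t, y, k, 7, 36, 34), (t, y, k, 7, 37, 17), (t, y, k, 7, 4, 2)}
σ[G ≠ 37]: keep tuples satisfying G ≠ 37 → {(t, u, k, 7, 36, 17), (t, u, k, 7, 36, 34), (t, u, k, 7, 4, 2), (t, y, k, 7, 36, 17), (t, y, k, 7, 36, 34), (t, y, k, 7, 4, 2)}
π[C, E, G]: project onto (C, E, G) (2 duplicate(s) eliminated) → {(7, u, 36), (7, u, 4), (7, y, 36), (7, y, 4)}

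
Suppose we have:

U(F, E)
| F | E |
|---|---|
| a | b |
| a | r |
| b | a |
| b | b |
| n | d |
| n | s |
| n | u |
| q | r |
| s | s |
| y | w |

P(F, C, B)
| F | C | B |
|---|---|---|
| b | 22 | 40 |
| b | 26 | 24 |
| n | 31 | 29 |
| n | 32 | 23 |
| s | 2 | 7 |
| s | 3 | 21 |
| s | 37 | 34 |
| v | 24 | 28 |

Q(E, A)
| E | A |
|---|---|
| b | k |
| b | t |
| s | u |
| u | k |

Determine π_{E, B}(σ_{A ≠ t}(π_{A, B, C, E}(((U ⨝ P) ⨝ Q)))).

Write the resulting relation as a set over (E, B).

Natural join on F: {(b, a, 22, 40), (b, a, 26, 24), (b, b, 22, 40), (b, b, 26, 24), (n, d, 31, 29), (n, d, 32, 23), (n, s, 31, 29), (n, s, 32, 23), (n, u, 31, 29), (n, u, 32, 23), (s, s, 2, 7), (s, s, 3, 21), (s, s, 37, 34)}
Natural join on E: {(b, b, 22, 40, k), (b, b, 22, 40, t), (b, b, 26, 24, k), (b, b, 26, 24, t), (n, s, 31, 29, u), (n, s, 32, 23, u), (n, u, 31, 29, k), (n, u, 32, 23, k), (s, s, 2, 7, u), (s, s, 3, 21, u), (s, s, 37, 34, u)}
Projecting to A, B, C, E: {(k, 23, 32, u), (k, 24, 26, b), (k, 29, 31, u), (k, 40, 22, b), (t, 24, 26, b), (t, 40, 22, b), (u, 21, 3, s), (u, 23, 32, s), (u, 29, 31, s), (u, 34, 37, s), (u, 7, 2, s)}
Apply σ_{A ≠ t}; surviving tuples: {(k, 23, 32, u), (k, 24, 26, b), (k, 29, 31, u), (k, 40, 22, b), (u, 21, 3, s), (u, 23, 32, s), (u, 29, 31, s), (u, 34, 37, s), (u, 7, 2, s)}
Projecting to E, B: {(b, 24), (b, 40), (s, 21), (s, 23), (s, 29), (s, 34), (s, 7), (u, 23), (u, 29)}

{(b, 24), (b, 40), (s, 21), (s, 23), (s, 29), (s, 34), (s, 7), (u, 23), (u, 29)}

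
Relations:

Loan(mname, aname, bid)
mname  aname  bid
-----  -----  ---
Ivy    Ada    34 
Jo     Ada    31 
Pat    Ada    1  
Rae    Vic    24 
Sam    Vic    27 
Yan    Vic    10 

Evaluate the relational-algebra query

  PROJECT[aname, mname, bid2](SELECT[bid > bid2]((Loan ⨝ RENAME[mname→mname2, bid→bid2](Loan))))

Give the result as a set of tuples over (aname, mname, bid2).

{(Ada, Ivy, 1), (Ada, Ivy, 31), (Ada, Jo, 1), (Vic, Rae, 10), (Vic, Sam, 10), (Vic, Sam, 24)}

ρ[mname→mname2, bid→bid2]: schema becomes (mname2, aname, bid2); tuples unchanged.
Loan ⋈ RENAME[mname→mname2, bid→bid2](Loan) (natural join on aname): {(Ivy, Ada, 34, Ivy, 34), (Ivy, Ada, 34, Jo, 31), (Ivy, Ada, 34, Pat, 1), (Jo, Ada, 31, Ivy, 34), (Jo, Ada, 31, Jo, 31), (Jo, Ada, 31, Pat, 1), (Pat, Ada, 1, Ivy, 34), (Pat, Ada, 1, Jo, 31), (Pat, Ada, 1, Pat, 1), (Rae, Vic, 24, Rae, 24), (Rae, Vic, 24, Sam, 27), (Rae, Vic, 24, Yan, 10), (Sam, Vic, 27, Rae, 24), (Sam, Vic, 27, Sam, 27), (Sam, Vic, 27, Yan, 10), (Yan, Vic, 10, Rae, 24), (Yan, Vic, 10, Sam, 27), (Yan, Vic, 10, Yan, 10)}
Selection bid > bid2: {(Ivy, Ada, 34, Jo, 31), (Ivy, Ada, 34, Pat, 1), (Jo, Ada, 31, Pat, 1), (Rae, Vic, 24, Yan, 10), (Sam, Vic, 27, Rae, 24), (Sam, Vic, 27, Yan, 10)}
π[aname, mname, bid2]: project onto (aname, mname, bid2) → {(Ada, Ivy, 1), (Ada, Ivy, 31), (Ada, Jo, 1), (Vic, Rae, 10), (Vic, Sam, 10), (Vic, Sam, 24)}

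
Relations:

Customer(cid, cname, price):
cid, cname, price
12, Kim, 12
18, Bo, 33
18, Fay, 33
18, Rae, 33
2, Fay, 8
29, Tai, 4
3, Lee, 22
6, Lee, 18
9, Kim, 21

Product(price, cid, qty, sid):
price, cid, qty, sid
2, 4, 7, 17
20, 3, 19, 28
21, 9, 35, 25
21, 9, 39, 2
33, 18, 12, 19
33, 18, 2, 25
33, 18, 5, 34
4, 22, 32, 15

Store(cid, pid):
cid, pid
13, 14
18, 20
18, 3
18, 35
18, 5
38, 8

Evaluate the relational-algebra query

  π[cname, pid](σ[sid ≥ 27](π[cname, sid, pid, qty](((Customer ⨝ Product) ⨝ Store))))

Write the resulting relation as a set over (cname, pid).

Joining Customer and Product on cid, price yields {(18, Bo, 33, 12, 19), (18, Bo, 33, 2, 25), (18, Bo, 33, 5, 34), (18, Fay, 33, 12, 19), (18, Fay, 33, 2, 25), (18, Fay, 33, 5, 34), (18, Rae, 33, 12, 19), (18, Rae, 33, 2, 25), (18, Rae, 33, 5, 34), (9, Kim, 21, 35, 25), (9, Kim, 21, 39, 2)}.
Joining (Customer ⨝ Product) and Store on cid yields {(18, Bo, 33, 12, 19, 20), (18, Bo, 33, 12, 19, 3), (18, Bo, 33, 12, 19, 35), (18, Bo, 33, 12, 19, 5), (18, Bo, 33, 2, 25, 20), (18, Bo, 33, 2, 25, 3), (18, Bo, 33, 2, 25, 35), (18, Bo, 33, 2, 25, 5), (18, Bo, 33, 5, 34, 20), (18, Bo, 33, 5, 34, 3), (18, Bo, 33, 5, 34, 35), (18, Bo, 33, 5, 34, 5), (18, Fay, 33, 12, 19, 20), (18, Fay, 33, 12, 19, 3), (18, Fay, 33, 12, 19, 35), (18, Fay, 33, 12, 19, 5), (18, Fay, 33, 2, 25, 20), (18, Fay, 33, 2, 25, 3), (18, Fay, 33, 2, 25, 35), (18, Fay, 33, 2, 25, 5), (18, Fay, 33, 5, 34, 20), (18, Fay, 33, 5, 34, 3), (18, Fay, 33, 5, 34, 35), (18, Fay, 33, 5, 34, 5), (18, Rae, 33, 12, 19, 20), (18, Rae, 33, 12, 19, 3), (18, Rae, 33, 12, 19, 35), (18, Rae, 33, 12, 19, 5), (18, Rae, 33, 2, 25, 20), (18, Rae, 33, 2, 25, 3), (18, Rae, 33, 2, 25, 35), (18, Rae, 33, 2, 25, 5), (18, Rae, 33, 5, 34, 20), (18, Rae, 33, 5, 34, 3), (18, Rae, 33, 5, 34, 35), (18, Rae, 33, 5, 34, 5)}.
π_{cname, sid, pid, qty} gives {(Bo, 19, 20, 12), (Bo, 19, 3, 12), (Bo, 19, 35, 12), (Bo, 19, 5, 12), (Bo, 25, 20, 2), (Bo, 25, 3, 2), (Bo, 25, 35, 2), (Bo, 25, 5, 2), (Bo, 34, 20, 5), (Bo, 34, 3, 5), (Bo, 34, 35, 5), (Bo, 34, 5, 5), (Fay, 19, 20, 12), (Fay, 19, 3, 12), (Fay, 19, 35, 12), (Fay, 19, 5, 12), (Fay, 25, 20, 2), (Fay, 25, 3, 2), (Fay, 25, 35, 2), (Fay, 25, 5, 2), (Fay, 34, 20, 5), (Fay, 34, 3, 5), (Fay, 34, 35, 5), (Fay, 34, 5, 5), (Rae, 19, 20, 12), (Rae, 19, 3, 12), (Rae, 19, 35, 12), (Rae, 19, 5, 12), (Rae, 25, 20, 2), (Rae, 25, 3, 2), (Rae, 25, 35, 2), (Rae, 25, 5, 2), (Rae, 34, 20, 5), (Rae, 34, 3, 5), (Rae, 34, 35, 5), (Rae, 34, 5, 5)}.
Selection sid ≥ 27: {(Bo, 34, 20, 5), (Bo, 34, 3, 5), (Bo, 34, 35, 5), (Bo, 34, 5, 5), (Fay, 34, 20, 5), (Fay, 34, 3, 5), (Fay, 34, 35, 5), (Fay, 34, 5, 5), (Rae, 34, 20, 5), (Rae, 34, 3, 5), (Rae, 34, 35, 5), (Rae, 34, 5, 5)}
π_{cname, pid} gives {(Bo, 20), (Bo, 3), (Bo, 35), (Bo, 5), (Fay, 20), (Fay, 3), (Fay, 35), (Fay, 5), (Rae, 20), (Rae, 3), (Rae, 35), (Rae, 5)}.

{(Bo, 20), (Bo, 3), (Bo, 35), (Bo, 5), (Fay, 20), (Fay, 3), (Fay, 35), (Fay, 5), (Rae, 20), (Rae, 3), (Rae, 35), (Rae, 5)}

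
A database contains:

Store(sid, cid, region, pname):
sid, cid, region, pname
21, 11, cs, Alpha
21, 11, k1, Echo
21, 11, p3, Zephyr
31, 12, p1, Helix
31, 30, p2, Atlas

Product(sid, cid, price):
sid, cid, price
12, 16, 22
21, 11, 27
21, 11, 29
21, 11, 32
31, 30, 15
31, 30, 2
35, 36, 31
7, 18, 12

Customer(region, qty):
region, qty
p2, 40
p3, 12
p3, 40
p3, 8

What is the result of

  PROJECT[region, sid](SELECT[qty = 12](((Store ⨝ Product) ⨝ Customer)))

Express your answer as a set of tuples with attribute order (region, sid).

{(p3, 21)}

Natural join on sid, cid: {(21, 11, cs, Alpha, 27), (21, 11, cs, Alpha, 29), (21, 11, cs, Alpha, 32), (21, 11, k1, Echo, 27), (21, 11, k1, Echo, 29), (21, 11, k1, Echo, 32), (21, 11, p3, Zephyr, 27), (21, 11, p3, Zephyr, 29), (21, 11, p3, Zephyr, 32), (31, 30, p2, Atlas, 15), (31, 30, p2, Atlas, 2)}
Natural join on region: {(21, 11, p3, Zephyr, 27, 12), (21, 11, p3, Zephyr, 27, 40), (21, 11, p3, Zephyr, 27, 8), (21, 11, p3, Zephyr, 29, 12), (21, 11, p3, Zephyr, 29, 40), (21, 11, p3, Zephyr, 29, 8), (21, 11, p3, Zephyr, 32, 12), (21, 11, p3, Zephyr, 32, 40), (21, 11, p3, Zephyr, 32, 8), (31, 30, p2, Atlas, 15, 40), (31, 30, p2, Atlas, 2, 40)}
Selection qty = 12: {(21, 11, p3, Zephyr, 27, 12), (21, 11, p3, Zephyr, 29, 12), (21, 11, p3, Zephyr, 32, 12)}
π[region, sid]: project onto (region, sid) (2 duplicate(s) eliminated) → {(p3, 21)}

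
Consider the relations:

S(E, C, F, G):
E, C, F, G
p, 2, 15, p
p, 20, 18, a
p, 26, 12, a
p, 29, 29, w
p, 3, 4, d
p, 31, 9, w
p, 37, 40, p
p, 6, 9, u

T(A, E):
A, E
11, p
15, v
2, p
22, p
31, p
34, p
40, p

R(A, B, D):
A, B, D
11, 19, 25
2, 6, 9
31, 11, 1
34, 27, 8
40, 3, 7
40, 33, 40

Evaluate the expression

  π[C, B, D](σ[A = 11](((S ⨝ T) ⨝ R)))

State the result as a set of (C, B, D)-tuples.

S ⋈ T (natural join on E): {(p, 2, 15, p, 11), (p, 2, 15, p, 2), (p, 2, 15, p, 22), (p, 2, 15, p, 31), (p, 2, 15, p, 34), (p, 2, 15, p, 40), (p, 20, 18, a, 11), (p, 20, 18, a, 2), (p, 20, 18, a, 22), (p, 20, 18, a, 31), (p, 20, 18, a, 34), (p, 20, 18, a, 40), (p, 26, 12, a, 11), (p, 26, 12, a, 2), (p, 26, 12, a, 22), (p, 26, 12, a, 31), (p, 26, 12, a, 34), (p, 26, 12, a, 40), (p, 29, 29, w, 11), (p, 29, 29, w, 2), (p, 29, 29, w, 22), (p, 29, 29, w, 31), (p, 29, 29, w, 34), (p, 29, 29, w, 40), (p, 3, 4, d, 11), (p, 3, 4, d, 2), (p, 3, 4, d, 22), (p, 3, 4, d, 31), (p, 3, 4, d, 34), (p, 3, 4, d, 40), (p, 31, 9, w, 11), (p, 31, 9, w, 2), (p, 31, 9, w, 22), (p, 31, 9, w, 31), (p, 31, 9, w, 34), (p, 31, 9, w, 40), (p, 37, 40, p, 11), (p, 37, 40, p, 2), (p, 37, 40, p, 22), (p, 37, 40, p, 31), (p, 37, 40, p, 34), (p, 37, 40, p, 40), (p, 6, 9, u, 11), (p, 6, 9, u, 2), (p, 6, 9, u, 22), (p, 6, 9, u, 31), (p, 6, 9, u, 34), (p, 6, 9, u, 40)}
(S ⨝ T) ⋈ R (natural join on A): {(p, 2, 15, p, 11, 19, 25), (p, 2, 15, p, 2, 6, 9), (p, 2, 15, p, 31, 11, 1), (p, 2, 15, p, 34, 27, 8), (p, 2, 15, p, 40, 3, 7), (p, 2, 15, p, 40, 33, 40), (p, 20, 18, a, 11, 19, 25), (p, 20, 18, a, 2, 6, 9), (p, 20, 18, a, 31, 11, 1), (p, 20, 18, a, 34, 27, 8), (p, 20, 18, a, 40, 3, 7), (p, 20, 18, a, 40, 33, 40), (p, 26, 12, a, 11, 19, 25), (p, 26, 12, a, 2, 6, 9), (p, 26, 12, a, 31, 11, 1), (p, 26, 12, a, 34, 27, 8), (p, 26, 12, a, 40, 3, 7), (p, 26, 12, a, 40, 33, 40), (p, 29, 29, w, 11, 19, 25), (p, 29, 29, w, 2, 6, 9), (p, 29, 29, w, 31, 11, 1), (p, 29, 29, w, 34, 27, 8), (p, 29, 29, w, 40, 3, 7), (p, 29, 29, w, 40, 33, 40), (p, 3, 4, d, 11, 19, 25), (p, 3, 4, d, 2, 6, 9), (p, 3, 4, d, 31, 11, 1), (p, 3, 4, d, 34, 27, 8), (p, 3, 4, d, 40, 3, 7), (p, 3, 4, d, 40, 33, 40), (p, 31, 9, w, 11, 19, 25), (p, 31, 9, w, 2, 6, 9), (p, 31, 9, w, 31, 11, 1), (p, 31, 9, w, 34, 27, 8), (p, 31, 9, w, 40, 3, 7), (p, 31, 9, w, 40, 33, 40), (p, 37, 40, p, 11, 19, 25), (p, 37, 40, p, 2, 6, 9), (p, 37, 40, p, 31, 11, 1), (p, 37, 40, p, 34, 27, 8), (p, 37, 40, p, 40, 3, 7), (p, 37, 40, p, 40, 33, 40), (p, 6, 9, u, 11, 19, 25), (p, 6, 9, u, 2, 6, 9), (p, 6, 9, u, 31, 11, 1), (p, 6, 9, u, 34, 27, 8), (p, 6, 9, u, 40, 3, 7), (p, 6, 9, u, 40, 33, 40)}
σ[A = 11]: keep tuples satisfying A = 11 → {(p, 2, 15, p, 11, 19, 25), (p, 20, 18, a, 11, 19, 25), (p, 26, 12, a, 11, 19, 25), (p, 29, 29, w, 11, 19, 25), (p, 3, 4, d, 11, 19, 25), (p, 31, 9, w, 11, 19, 25), (p, 37, 40, p, 11, 19, 25), (p, 6, 9, u, 11, 19, 25)}
Projecting to C, B, D: {(2, 19, 25), (20, 19, 25), (26, 19, 25), (29, 19, 25), (3, 19, 25), (31, 19, 25), (37, 19, 25), (6, 19, 25)}

{(2, 19, 25), (20, 19, 25), (26, 19, 25), (29, 19, 25), (3, 19, 25), (31, 19, 25), (37, 19, 25), (6, 19, 25)}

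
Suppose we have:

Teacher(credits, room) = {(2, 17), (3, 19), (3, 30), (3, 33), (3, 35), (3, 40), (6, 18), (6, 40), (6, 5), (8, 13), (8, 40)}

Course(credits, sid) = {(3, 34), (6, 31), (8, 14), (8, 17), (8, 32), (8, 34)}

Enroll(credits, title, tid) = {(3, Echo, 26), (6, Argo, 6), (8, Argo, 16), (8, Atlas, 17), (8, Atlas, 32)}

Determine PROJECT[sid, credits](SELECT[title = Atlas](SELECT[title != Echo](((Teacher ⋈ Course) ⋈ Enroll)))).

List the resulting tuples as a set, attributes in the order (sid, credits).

{(14, 8), (17, 8), (32, 8), (34, 8)}

Teacher ⋈ Course (natural join on credits): {(3, 19, 34), (3, 30, 34), (3, 33, 34), (3, 35, 34), (3, 40, 34), (6, 18, 31), (6, 40, 31), (6, 5, 31), (8, 13, 14), (8, 13, 17), (8, 13, 32), (8, 13, 34), (8, 40, 14), (8, 40, 17), (8, 40, 32), (8, 40, 34)}
(Teacher ⋈ Course) ⋈ Enroll (natural join on credits): {(3, 19, 34, Echo, 26), (3, 30, 34, Echo, 26), (3, 33, 34, Echo, 26), (3, 35, 34, Echo, 26), (3, 40, 34, Echo, 26), (6, 18, 31, Argo, 6), (6, 40, 31, Argo, 6), (6, 5, 31, Argo, 6), (8, 13, 14, Argo, 16), (8, 13, 14, Atlas, 17), (8, 13, 14, Atlas, 32), (8, 13, 17, Argo, 16), (8, 13, 17, Atlas, 17), (8, 13, 17, Atlas, 32), (8, 13, 32, Argo, 16), (8, 13, 32, Atlas, 17), (8, 13, 32, Atlas, 32), (8, 13, 34, Argo, 16), (8, 13, 34, Atlas, 17), (8, 13, 34, Atlas, 32), (8, 40, 14, Argo, 16), (8, 40, 14, Atlas, 17), (8, 40, 14, Atlas, 32), (8, 40, 17, Argo, 16), (8, 40, 17, Atlas, 17), (8, 40, 17, Atlas, 32), (8, 40, 32, Argo, 16), (8, 40, 32, Atlas, 17), (8, 40, 32, Atlas, 32), (8, 40, 34, Argo, 16), (8, 40, 34, Atlas, 17), (8, 40, 34, Atlas, 32)}
σ[title != Echo]: keep tuples satisfying title != Echo → {(6, 18, 31, Argo, 6), (6, 40, 31, Argo, 6), (6, 5, 31, Argo, 6), (8, 13, 14, Argo, 16), (8, 13, 14, Atlas, 17), (8, 13, 14, Atlas, 32), (8, 13, 17, Argo, 16), (8, 13, 17, Atlas, 17), (8, 13, 17, Atlas, 32), (8, 13, 32, Argo, 16), (8, 13, 32, Atlas, 17), (8, 13, 32, Atlas, 32), (8, 13, 34, Argo, 16), (8, 13, 34, Atlas, 17), (8, 13, 34, Atlas, 32), (8, 40, 14, Argo, 16), (8, 40, 14, Atlas, 17), (8, 40, 14, Atlas, 32), (8, 40, 17, Argo, 16), (8, 40, 17, Atlas, 17), (8, 40, 17, Atlas, 32), (8, 40, 32, Argo, 16), (8, 40, 32, Atlas, 17), (8, 40, 32, Atlas, 32), (8, 40, 34, Argo, 16), (8, 40, 34, Atlas, 17), (8, 40, 34, Atlas, 32)}
σ[title = Atlas]: keep tuples satisfying title = Atlas → {(8, 13, 14, Atlas, 17), (8, 13, 14, Atlas, 32), (8, 13, 17, Atlas, 17), (8, 13, 17, Atlas, 32), (8, 13, 32, Atlas, 17), (8, 13, 32, Atlas, 32), (8, 13, 34, Atlas, 17), (8, 13, 34, Atlas, 32), (8, 40, 14, Atlas, 17), (8, 40, 14, Atlas, 32), (8, 40, 17, Atlas, 17), (8, 40, 17, Atlas, 32), (8, 40, 32, Atlas, 17), (8, 40, 32, Atlas, 32), (8, 40, 34, Atlas, 17), (8, 40, 34, Atlas, 32)}
π_{sid, credits} gives {(14, 8), (17, 8), (32, 8), (34, 8)} (12 duplicate(s) eliminated).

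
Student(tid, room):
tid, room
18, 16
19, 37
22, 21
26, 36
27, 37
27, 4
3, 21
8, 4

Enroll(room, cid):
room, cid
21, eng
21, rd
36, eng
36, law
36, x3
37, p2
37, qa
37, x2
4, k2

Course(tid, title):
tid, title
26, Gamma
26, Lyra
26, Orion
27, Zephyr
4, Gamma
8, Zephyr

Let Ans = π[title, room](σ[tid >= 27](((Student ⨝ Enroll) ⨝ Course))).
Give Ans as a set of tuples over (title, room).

Natural join on room: {(19, 37, p2), (19, 37, qa), (19, 37, x2), (22, 21, eng), (22, 21, rd), (26, 36, eng), (26, 36, law), (26, 36, x3), (27, 37, p2), (27, 37, qa), (27, 37, x2), (27, 4, k2), (3, 21, eng), (3, 21, rd), (8, 4, k2)}
Natural join on tid: {(26, 36, eng, Gamma), (26, 36, eng, Lyra), (26, 36, eng, Orion), (26, 36, law, Gamma), (26, 36, law, Lyra), (26, 36, law, Orion), (26, 36, x3, Gamma), (26, 36, x3, Lyra), (26, 36, x3, Orion), (27, 37, p2, Zephyr), (27, 37, qa, Zephyr), (27, 37, x2, Zephyr), (27, 4, k2, Zephyr), (8, 4, k2, Zephyr)}
Selection tid >= 27: {(27, 37, p2, Zephyr), (27, 37, qa, Zephyr), (27, 37, x2, Zephyr), (27, 4, k2, Zephyr)}
π_{title, room} gives {(Zephyr, 37), (Zephyr, 4)} (2 duplicate(s) eliminated).

{(Zephyr, 37), (Zephyr, 4)}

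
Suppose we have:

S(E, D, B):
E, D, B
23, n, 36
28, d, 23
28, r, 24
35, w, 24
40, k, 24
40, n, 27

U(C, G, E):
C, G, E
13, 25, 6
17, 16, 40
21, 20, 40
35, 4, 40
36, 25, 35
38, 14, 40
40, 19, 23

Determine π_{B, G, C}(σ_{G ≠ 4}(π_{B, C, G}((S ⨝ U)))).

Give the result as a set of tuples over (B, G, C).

Joining S and U on E yields {(23, n, 36, 40, 19), (35, w, 24, 36, 25), (40, k, 24, 17, 16), (40, k, 24, 21, 20), (40, k, 24, 35, 4), (40, k, 24, 38, 14), (40, n, 27, 17, 16), (40, n, 27, 21, 20), (40, n, 27, 35, 4), (40, n, 27, 38, 14)}.
Keep only column(s) B, C, G: {(24, 17, 16), (24, 21, 20), (24, 35, 4), (24, 36, 25), (24, 38, 14), (27, 17, 16), (27, 21, 20), (27, 35, 4), (27, 38, 14), (36, 40, 19)}
Apply σ_{G ≠ 4}; surviving tuples: {(24, 17, 16), (24, 21, 20), (24, 36, 25), (24, 38, 14), (27, 17, 16), (27, 21, 20), (27, 38, 14), (36, 40, 19)}
Keep only column(s) B, G, C: {(24, 14, 38), (24, 16, 17), (24, 20, 21), (24, 25, 36), (27, 14, 38), (27, 16, 17), (27, 20, 21), (36, 19, 40)}

{(24, 14, 38), (24, 16, 17), (24, 20, 21), (24, 25, 36), (27, 14, 38), (27, 16, 17), (27, 20, 21), (36, 19, 40)}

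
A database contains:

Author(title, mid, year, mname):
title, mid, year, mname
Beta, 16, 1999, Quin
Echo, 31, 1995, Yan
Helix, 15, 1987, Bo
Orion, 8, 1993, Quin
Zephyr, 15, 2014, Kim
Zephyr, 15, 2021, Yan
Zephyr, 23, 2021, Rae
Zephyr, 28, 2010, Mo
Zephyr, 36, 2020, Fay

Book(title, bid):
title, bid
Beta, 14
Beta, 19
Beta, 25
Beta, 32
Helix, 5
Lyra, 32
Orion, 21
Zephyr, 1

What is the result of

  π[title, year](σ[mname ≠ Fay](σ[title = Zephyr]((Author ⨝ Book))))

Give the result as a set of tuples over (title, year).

{(Zephyr, 2010), (Zephyr, 2014), (Zephyr, 2021)}

Author ⋈ Book (natural join on title): {(Beta, 16, 1999, Quin, 14), (Beta, 16, 1999, Quin, 19), (Beta, 16, 1999, Quin, 25), (Beta, 16, 1999, Quin, 32), (Helix, 15, 1987, Bo, 5), (Orion, 8, 1993, Quin, 21), (Zephyr, 15, 2014, Kim, 1), (Zephyr, 15, 2021, Yan, 1), (Zephyr, 23, 2021, Rae, 1), (Zephyr, 28, 2010, Mo, 1), (Zephyr, 36, 2020, Fay, 1)}
σ[title = Zephyr]: keep tuples satisfying title = Zephyr → {(Zephyr, 15, 2014, Kim, 1), (Zephyr, 15, 2021, Yan, 1), (Zephyr, 23, 2021, Rae, 1), (Zephyr, 28, 2010, Mo, 1), (Zephyr, 36, 2020, Fay, 1)}
σ[mname ≠ Fay]: keep tuples satisfying mname ≠ Fay → {(Zephyr, 15, 2014, Kim, 1), (Zephyr, 15, 2021, Yan, 1), (Zephyr, 23, 2021, Rae, 1), (Zephyr, 28, 2010, Mo, 1)}
Keep only column(s) title, year (1 duplicate(s) eliminated): {(Zephyr, 2010), (Zephyr, 2014), (Zephyr, 2021)}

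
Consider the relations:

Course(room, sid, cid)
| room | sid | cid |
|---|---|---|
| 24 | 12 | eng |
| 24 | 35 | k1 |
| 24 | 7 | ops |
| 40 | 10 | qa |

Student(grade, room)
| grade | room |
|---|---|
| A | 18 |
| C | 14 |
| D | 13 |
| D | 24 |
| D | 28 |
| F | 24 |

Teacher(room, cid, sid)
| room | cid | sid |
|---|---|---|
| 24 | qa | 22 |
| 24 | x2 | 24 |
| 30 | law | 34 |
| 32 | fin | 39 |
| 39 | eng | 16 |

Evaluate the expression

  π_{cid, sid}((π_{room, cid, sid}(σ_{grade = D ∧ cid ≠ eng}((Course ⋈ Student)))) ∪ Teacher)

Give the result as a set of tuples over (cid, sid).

{(eng, 16), (fin, 39), (k1, 35), (law, 34), (ops, 7), (qa, 22), (x2, 24)}

Natural join on room: {(24, 12, eng, D), (24, 12, eng, F), (24, 35, k1, D), (24, 35, k1, F), (24, 7, ops, D), (24, 7, ops, F)}
Selection grade = D ∧ cid ≠ eng: {(24, 35, k1, D), (24, 7, ops, D)}
π[room, cid, sid]: project onto (room, cid, sid) → {(24, k1, 35), (24, ops, 7)}
Taking the union: {(24, k1, 35), (24, ops, 7), (24, qa, 22), (24, x2, 24), (30, law, 34), (32, fin, 39), (39, eng, 16)}
π[cid, sid]: project onto (cid, sid) → {(eng, 16), (fin, 39), (k1, 35), (law, 34), (ops, 7), (qa, 22), (x2, 24)}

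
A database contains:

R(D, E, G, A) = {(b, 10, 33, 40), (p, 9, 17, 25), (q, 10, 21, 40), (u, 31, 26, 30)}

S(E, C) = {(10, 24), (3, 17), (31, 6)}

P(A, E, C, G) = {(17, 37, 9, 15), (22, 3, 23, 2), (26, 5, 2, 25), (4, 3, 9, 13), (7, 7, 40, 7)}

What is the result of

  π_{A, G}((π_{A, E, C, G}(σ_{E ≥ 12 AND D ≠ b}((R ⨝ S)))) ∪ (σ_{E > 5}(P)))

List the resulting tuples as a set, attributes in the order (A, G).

{(17, 15), (30, 26), (7, 7)}

Natural join on E: {(b, 10, 33, 40, 24), (q, 10, 21, 40, 24), (u, 31, 26, 30, 6)}
Apply σ_{E ≥ 12 AND D ≠ b}; surviving tuples: {(u, 31, 26, 30, 6)}
Projecting to A, E, C, G: {(30, 31, 6, 26)}
Apply σ_{E > 5}; surviving tuples: {(17, 37, 9, 15), (7, 7, 40, 7)}
Taking the union: {(17, 37, 9, 15), (30, 31, 6, 26), (7, 7, 40, 7)}
Projecting to A, G: {(17, 15), (30, 26), (7, 7)}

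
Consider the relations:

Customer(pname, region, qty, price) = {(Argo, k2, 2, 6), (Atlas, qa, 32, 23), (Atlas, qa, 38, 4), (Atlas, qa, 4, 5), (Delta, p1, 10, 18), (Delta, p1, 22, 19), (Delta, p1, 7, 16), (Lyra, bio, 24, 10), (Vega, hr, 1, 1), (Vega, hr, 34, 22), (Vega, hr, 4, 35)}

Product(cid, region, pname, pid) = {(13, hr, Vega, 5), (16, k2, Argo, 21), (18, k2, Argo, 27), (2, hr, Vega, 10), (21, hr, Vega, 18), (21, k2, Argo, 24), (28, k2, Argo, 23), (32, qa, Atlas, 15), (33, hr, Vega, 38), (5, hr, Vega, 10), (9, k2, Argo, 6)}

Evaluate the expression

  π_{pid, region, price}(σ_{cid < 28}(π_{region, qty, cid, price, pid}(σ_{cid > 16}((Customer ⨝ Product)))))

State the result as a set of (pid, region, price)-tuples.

{(18, hr, 1), (18, hr, 22), (18, hr, 35), (24, k2, 6), (27, k2, 6)}

Customer ⋈ Product (natural join on pname, region): {(Argo, k2, 2, 6, 16, 21), (Argo, k2, 2, 6, 18, 27), (Argo, k2, 2, 6, 21, 24), (Argo, k2, 2, 6, 28, 23), (Argo, k2, 2, 6, 9, 6), (Atlas, qa, 32, 23, 32, 15), (Atlas, qa, 38, 4, 32, 15), (Atlas, qa, 4, 5, 32, 15), (Vega, hr, 1, 1, 13, 5), (Vega, hr, 1, 1, 2, 10), (Vega, hr, 1, 1, 21, 18), (Vega, hr, 1, 1, 33, 38), (Vega, hr, 1, 1, 5, 10), (Vega, hr, 34, 22, 13, 5), (Vega, hr, 34, 22, 2, 10), (Vega, hr, 34, 22, 21, 18), (Vega, hr, 34, 22, 33, 38), (Vega, hr, 34, 22, 5, 10), (Vega, hr, 4, 35, 13, 5), (Vega, hr, 4, 35, 2, 10), (Vega, hr, 4, 35, 21, 18), (Vega, hr, 4, 35, 33, 38), (Vega, hr, 4, 35, 5, 10)}
Selection cid > 16: {(Argo, k2, 2, 6, 18, 27), (Argo, k2, 2, 6, 21, 24), (Argo, k2, 2, 6, 28, 23), (Atlas, qa, 32, 23, 32, 15), (Atlas, qa, 38, 4, 32, 15), (Atlas, qa, 4, 5, 32, 15), (Vega, hr, 1, 1, 21, 18), (Vega, hr, 1, 1, 33, 38), (Vega, hr, 34, 22, 21, 18), (Vega, hr, 34, 22, 33, 38), (Vega, hr, 4, 35, 21, 18), (Vega, hr, 4, 35, 33, 38)}
π[region, qty, cid, price, pid]: project onto (region, qty, cid, price, pid) → {(hr, 1, 21, 1, 18), (hr, 1, 33, 1, 38), (hr, 34, 21, 22, 18), (hr, 34, 33, 22, 38), (hr, 4, 21, 35, 18), (hr, 4, 33, 35, 38), (k2, 2, 18, 6, 27), (k2, 2, 21, 6, 24), (k2, 2, 28, 6, 23), (qa, 32, 32, 23, 15), (qa, 38, 32, 4, 15), (qa, 4, 32, 5, 15)}
Selection cid < 28: {(hr, 1, 21, 1, 18), (hr, 34, 21, 22, 18), (hr, 4, 21, 35, 18), (k2, 2, 18, 6, 27), (k2, 2, 21, 6, 24)}
π[pid, region, price]: project onto (pid, region, price) → {(18, hr, 1), (18, hr, 22), (18, hr, 35), (24, k2, 6), (27, k2, 6)}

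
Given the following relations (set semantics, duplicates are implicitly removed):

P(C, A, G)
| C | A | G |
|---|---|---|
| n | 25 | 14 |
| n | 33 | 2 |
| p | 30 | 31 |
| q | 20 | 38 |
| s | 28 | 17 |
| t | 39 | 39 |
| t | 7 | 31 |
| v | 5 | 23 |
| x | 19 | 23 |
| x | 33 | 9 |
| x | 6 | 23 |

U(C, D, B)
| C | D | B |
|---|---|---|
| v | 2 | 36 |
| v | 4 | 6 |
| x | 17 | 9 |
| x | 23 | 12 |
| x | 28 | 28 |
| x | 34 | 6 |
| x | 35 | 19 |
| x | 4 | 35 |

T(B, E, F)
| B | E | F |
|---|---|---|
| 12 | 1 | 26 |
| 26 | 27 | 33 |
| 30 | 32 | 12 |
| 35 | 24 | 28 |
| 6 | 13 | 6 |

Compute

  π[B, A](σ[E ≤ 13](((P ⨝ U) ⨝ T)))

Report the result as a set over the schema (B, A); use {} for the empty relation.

Natural join on C: {(v, 5, 23, 2, 36), (v, 5, 23, 4, 6), (x, 19, 23, 17, 9), (x, 19, 23, 23, 12), (x, 19, 23, 28, 28), (x, 19, 23, 34, 6), (x, 19, 23, 35, 19), (x, 19, 23, 4, 35), (x, 33, 9, 17, 9), (x, 33, 9, 23, 12), (x, 33, 9, 28, 28), (x, 33, 9, 34, 6), (x, 33, 9, 35, 19), (x, 33, 9, 4, 35), (x, 6, 23, 17, 9), (x, 6, 23, 23, 12), (x, 6, 23, 28, 28), (x, 6, 23, 34, 6), (x, 6, 23, 35, 19), (x, 6, 23, 4, 35)}
Natural join on B: {(v, 5, 23, 4, 6, 13, 6), (x, 19, 23, 23, 12, 1, 26), (x, 19, 23, 34, 6, 13, 6), (x, 19, 23, 4, 35, 24, 28), (x, 33, 9, 23, 12, 1, 26), (x, 33, 9, 34, 6, 13, 6), (x, 33, 9, 4, 35, 24, 28), (x, 6, 23, 23, 12, 1, 26), (x, 6, 23, 34, 6, 13, 6), (x, 6, 23, 4, 35, 24, 28)}
Selection E ≤ 13: {(v, 5, 23, 4, 6, 13, 6), (x, 19, 23, 23, 12, 1, 26), (x, 19, 23, 34, 6, 13, 6), (x, 33, 9, 23, 12, 1, 26), (x, 33, 9, 34, 6, 13, 6), (x, 6, 23, 23, 12, 1, 26), (x, 6, 23, 34, 6, 13, 6)}
Projecting to B, A: {(12, 19), (12, 33), (12, 6), (6, 19), (6, 33), (6, 5), (6, 6)}

{(12, 19), (12, 33), (12, 6), (6, 19), (6, 33), (6, 5), (6, 6)}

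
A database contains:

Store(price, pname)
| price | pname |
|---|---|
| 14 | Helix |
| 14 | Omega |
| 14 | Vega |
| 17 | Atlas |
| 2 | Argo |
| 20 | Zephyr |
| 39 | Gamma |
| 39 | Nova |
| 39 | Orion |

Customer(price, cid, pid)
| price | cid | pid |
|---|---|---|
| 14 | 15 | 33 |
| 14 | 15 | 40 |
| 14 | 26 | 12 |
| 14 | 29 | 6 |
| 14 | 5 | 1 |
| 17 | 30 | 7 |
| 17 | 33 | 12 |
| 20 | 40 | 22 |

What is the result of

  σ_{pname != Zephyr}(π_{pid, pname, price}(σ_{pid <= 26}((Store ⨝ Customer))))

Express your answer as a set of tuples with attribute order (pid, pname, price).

Store ⋈ Customer (natural join on price): {(14, Helix, 15, 33), (14, Helix, 15, 40), (14, Helix, 26, 12), (14, Helix, 29, 6), (14, Helix, 5, 1), (14, Omega, 15, 33), (14, Omega, 15, 40), (14, Omega, 26, 12), (14, Omega, 29, 6), (14, Omega, 5, 1), (14, Vega, 15, 33), (14, Vega, 15, 40), (14, Vega, 26, 12), (14, Vega, 29, 6), (14, Vega, 5, 1), (17, Atlas, 30, 7), (17, Atlas, 33, 12), (20, Zephyr, 40, 22)}
σ[pid <= 26]: keep tuples satisfying pid <= 26 → {(14, Helix, 26, 12), (14, Helix, 29, 6), (14, Helix, 5, 1), (14, Omega, 26, 12), (14, Omega, 29, 6), (14, Omega, 5, 1), (14, Vega, 26, 12), (14, Vega, 29, 6), (14, Vega, 5, 1), (17, Atlas, 30, 7), (17, Atlas, 33, 12), (20, Zephyr, 40, 22)}
Projecting to pid, pname, price: {(1, Helix, 14), (1, Omega, 14), (1, Vega, 14), (12, Atlas, 17), (12, Helix, 14), (12, Omega, 14), (12, Vega, 14), (22, Zephyr, 20), (6, Helix, 14), (6, Omega, 14), (6, Vega, 14), (7, Atlas, 17)}
σ[pname != Zephyr]: keep tuples satisfying pname != Zephyr → {(1, Helix, 14), (1, Omega, 14), (1, Vega, 14), (12, Atlas, 17), (12, Helix, 14), (12, Omega, 14), (12, Vega, 14), (6, Helix, 14), (6, Omega, 14), (6, Vega, 14), (7, Atlas, 17)}

{(1, Helix, 14), (1, Omega, 14), (1, Vega, 14), (12, Atlas, 17), (12, Helix, 14), (12, Omega, 14), (12, Vega, 14), (6, Helix, 14), (6, Omega, 14), (6, Vega, 14), (7, Atlas, 17)}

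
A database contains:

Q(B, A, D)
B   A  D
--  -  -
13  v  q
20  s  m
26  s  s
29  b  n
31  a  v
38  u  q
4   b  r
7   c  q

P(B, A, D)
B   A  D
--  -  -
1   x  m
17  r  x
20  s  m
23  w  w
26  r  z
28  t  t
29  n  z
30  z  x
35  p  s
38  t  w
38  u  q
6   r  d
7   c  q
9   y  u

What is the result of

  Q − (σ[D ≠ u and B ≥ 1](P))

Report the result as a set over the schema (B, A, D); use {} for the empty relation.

Filtering on D ≠ u and B ≥ 1 leaves {(1, x, m), (17, r, x), (20, s, m), (23, w, w), (26, r, z), (28, t, t), (29, n, z), (30, z, x), (35, p, s), (38, t, w), (38, u, q), (6, r, d), (7, c, q)}.
Difference: {(13, v, q), (20, s, m), (26, s, s), (29, b, n), (31, a, v), (38, u, q), (4, b, r), (7, c, q)} with {(1, x, m), (17, r, x), (20, s, m), (23, w, w), (26, r, z), (28, t, t), (29, n, z), (30, z, x), (35, p, s), (38, t, w), (38, u, q), (6, r, d), (7, c, q)} → {(13, v, q), (26, s, s), (29, b, n), (31, a, v), (4, b, r)}

{(13, v, q), (26, s, s), (29, b, n), (31, a, v), (4, b, r)}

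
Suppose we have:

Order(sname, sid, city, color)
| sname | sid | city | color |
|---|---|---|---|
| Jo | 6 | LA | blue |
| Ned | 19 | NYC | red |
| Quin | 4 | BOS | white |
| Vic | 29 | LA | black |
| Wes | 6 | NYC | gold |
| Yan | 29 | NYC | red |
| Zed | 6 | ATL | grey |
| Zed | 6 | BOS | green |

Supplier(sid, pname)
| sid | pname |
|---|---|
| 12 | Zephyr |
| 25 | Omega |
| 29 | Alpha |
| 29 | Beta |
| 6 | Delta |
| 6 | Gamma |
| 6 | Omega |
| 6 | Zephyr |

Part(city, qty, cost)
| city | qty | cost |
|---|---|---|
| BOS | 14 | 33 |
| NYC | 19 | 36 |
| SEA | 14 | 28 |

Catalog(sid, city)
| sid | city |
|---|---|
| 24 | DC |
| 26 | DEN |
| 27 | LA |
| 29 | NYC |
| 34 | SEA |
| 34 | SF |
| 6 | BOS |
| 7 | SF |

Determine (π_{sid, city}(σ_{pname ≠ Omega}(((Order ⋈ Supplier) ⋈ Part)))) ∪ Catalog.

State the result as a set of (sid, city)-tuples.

{(24, DC), (26, DEN), (27, LA), (29, NYC), (34, SEA), (34, SF), (6, BOS), (6, NYC), (7, SF)}

Order ⋈ Supplier (natural join on sid): {(Jo, 6, LA, blue, Delta), (Jo, 6, LA, blue, Gamma), (Jo, 6, LA, blue, Omega), (Jo, 6, LA, blue, Zephyr), (Vic, 29, LA, black, Alpha), (Vic, 29, LA, black, Beta), (Wes, 6, NYC, gold, Delta), (Wes, 6, NYC, gold, Gamma), (Wes, 6, NYC, gold, Omega), (Wes, 6, NYC, gold, Zephyr), (Yan, 29, NYC, red, Alpha), (Yan, 29, NYC, red, Beta), (Zed, 6, ATL, grey, Delta), (Zed, 6, ATL, grey, Gamma), (Zed, 6, ATL, grey, Omega), (Zed, 6, ATL, grey, Zephyr), (Zed, 6, BOS, green, Delta), (Zed, 6, BOS, green, Gamma), (Zed, 6, BOS, green, Omega), (Zed, 6, BOS, green, Zephyr)}
(Order ⋈ Supplier) ⋈ Part (natural join on city): {(Wes, 6, NYC, gold, Delta, 19, 36), (Wes, 6, NYC, gold, Gamma, 19, 36), (Wes, 6, NYC, gold, Omega, 19, 36), (Wes, 6, NYC, gold, Zephyr, 19, 36), (Yan, 29, NYC, red, Alpha, 19, 36), (Yan, 29, NYC, red, Beta, 19, 36), (Zed, 6, BOS, green, Delta, 14, 33), (Zed, 6, BOS, green, Gamma, 14, 33), (Zed, 6, BOS, green, Omega, 14, 33), (Zed, 6, BOS, green, Zephyr, 14, 33)}
Filtering on pname ≠ Omega leaves {(Wes, 6, NYC, gold, Delta, 19, 36), (Wes, 6, NYC, gold, Gamma, 19, 36), (Wes, 6, NYC, gold, Zephyr, 19, 36), (Yan, 29, NYC, red, Alpha, 19, 36), (Yan, 29, NYC, red, Beta, 19, 36), (Zed, 6, BOS, green, Delta, 14, 33), (Zed, 6, BOS, green, Gamma, 14, 33), (Zed, 6, BOS, green, Zephyr, 14, 33)}.
π[sid, city]: project onto (sid, city) (5 duplicate(s) eliminated) → {(29, NYC), (6, BOS), (6, NYC)}
Union: {(29, NYC), (6, BOS), (6, NYC)} with {(24, DC), (26, DEN), (27, LA), (29, NYC), (34, SEA), (34, SF), (6, BOS), (7, SF)} → {(24, DC), (26, DEN), (27, LA), (29, NYC), (34, SEA), (34, SF), (6, BOS), (6, NYC), (7, SF)}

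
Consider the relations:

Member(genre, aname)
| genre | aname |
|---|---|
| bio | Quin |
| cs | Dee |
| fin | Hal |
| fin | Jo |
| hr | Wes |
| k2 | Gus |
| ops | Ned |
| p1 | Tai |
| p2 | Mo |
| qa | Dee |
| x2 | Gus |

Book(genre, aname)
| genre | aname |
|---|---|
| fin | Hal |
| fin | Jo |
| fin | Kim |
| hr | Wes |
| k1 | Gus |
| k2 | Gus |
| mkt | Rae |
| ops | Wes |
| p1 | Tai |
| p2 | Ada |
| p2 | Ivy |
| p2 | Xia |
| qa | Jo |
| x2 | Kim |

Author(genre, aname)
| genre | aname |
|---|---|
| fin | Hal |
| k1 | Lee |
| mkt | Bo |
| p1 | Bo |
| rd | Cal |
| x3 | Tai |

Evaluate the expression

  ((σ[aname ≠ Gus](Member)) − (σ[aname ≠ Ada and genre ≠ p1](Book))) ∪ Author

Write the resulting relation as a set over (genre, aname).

{(bio, Quin), (cs, Dee), (fin, Hal), (k1, Lee), (mkt, Bo), (ops, Ned), (p1, Bo), (p1, Tai), (p2, Mo), (qa, Dee), (rd, Cal), (x3, Tai)}

σ[aname ≠ Gus]: keep tuples satisfying aname ≠ Gus → {(bio, Quin), (cs, Dee), (fin, Hal), (fin, Jo), (hr, Wes), (ops, Ned), (p1, Tai), (p2, Mo), (qa, Dee)}
σ[aname ≠ Ada and genre ≠ p1]: keep tuples satisfying aname ≠ Ada and genre ≠ p1 → {(fin, Hal), (fin, Jo), (fin, Kim), (hr, Wes), (k1, Gus), (k2, Gus), (mkt, Rae), (ops, Wes), (p2, Ivy), (p2, Xia), (qa, Jo), (x2, Kim)}
Set difference of the two operands is {(bio, Quin), (cs, Dee), (ops, Ned), (p1, Tai), (p2, Mo), (qa, Dee)}.
Set union of the two operands is {(bio, Quin), (cs, Dee), (fin, Hal), (k1, Lee), (mkt, Bo), (ops, Ned), (p1, Bo), (p1, Tai), (p2, Mo), (qa, Dee), (rd, Cal), (x3, Tai)}.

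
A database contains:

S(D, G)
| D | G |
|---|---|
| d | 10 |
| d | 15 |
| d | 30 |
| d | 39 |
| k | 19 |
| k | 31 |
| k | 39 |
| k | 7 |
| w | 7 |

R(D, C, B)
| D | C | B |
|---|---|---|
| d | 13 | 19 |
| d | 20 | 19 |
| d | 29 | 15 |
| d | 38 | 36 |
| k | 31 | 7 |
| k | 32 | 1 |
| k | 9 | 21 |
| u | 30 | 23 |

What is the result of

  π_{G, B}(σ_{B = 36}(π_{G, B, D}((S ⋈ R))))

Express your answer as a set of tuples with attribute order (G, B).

Natural join on D: {(d, 10, 13, 19), (d, 10, 20, 19), (d, 10, 29, 15), (d, 10, 38, 36), (d, 15, 13, 19), (d, 15, 20, 19), (d, 15, 29, 15), (d, 15, 38, 36), (d, 30, 13, 19), (d, 30, 20, 19), (d, 30, 29, 15), (d, 30, 38, 36), (d, 39, 13, 19), (d, 39, 20, 19), (d, 39, 29, 15), (d, 39, 38, 36), (k, 19, 31, 7), (k, 19, 32, 1), (k, 19, 9, 21), (k, 31, 31, 7), (k, 31, 32, 1), (k, 31, 9, 21), (k, 39, 31, 7), (k, 39, 32, 1), (k, 39, 9, 21), (k, 7, 31, 7), (k, 7, 32, 1), (k, 7, 9, 21)}
π[G, B, D]: project onto (G, B, D) (4 duplicate(s) eliminated) → {(10, 15, d), (10, 19, d), (10, 36, d), (15, 15, d), (15, 19, d), (15, 36, d), (19, 1, k), (19, 21, k), (19, 7, k), (30, 15, d), (30, 19, d), (30, 36, d), (31, 1, k), (31, 21, k), (31, 7, k), (39, 1, k), (39, 15, d), (39, 19, d), (39, 21, k), (39, 36, d), (39, 7, k), (7, 1, k), (7, 21, k), (7, 7, k)}
Filtering on B = 36 leaves {(10, 36, d), (15, 36, d), (30, 36, d), (39, 36, d)}.
π[G, B]: project onto (G, B) → {(10, 36), (15, 36), (30, 36), (39, 36)}

{(10, 36), (15, 36), (30, 36), (39, 36)}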